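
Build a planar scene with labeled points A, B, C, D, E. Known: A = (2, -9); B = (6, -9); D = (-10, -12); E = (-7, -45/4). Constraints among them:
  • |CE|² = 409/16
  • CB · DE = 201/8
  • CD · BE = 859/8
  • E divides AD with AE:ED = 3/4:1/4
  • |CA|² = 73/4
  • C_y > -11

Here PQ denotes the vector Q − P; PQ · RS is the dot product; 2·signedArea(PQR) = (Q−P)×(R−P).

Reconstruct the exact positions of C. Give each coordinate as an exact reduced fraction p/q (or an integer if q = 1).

C = (-2, -21/2)

1. C_x = -2  [CB · DE = 201/8 ∩ CD · BE = 859/8]
2. C_y = -21/2  [CB · DE = 201/8 ∩ CD · BE = 859/8]
   → C = (-2, -21/2)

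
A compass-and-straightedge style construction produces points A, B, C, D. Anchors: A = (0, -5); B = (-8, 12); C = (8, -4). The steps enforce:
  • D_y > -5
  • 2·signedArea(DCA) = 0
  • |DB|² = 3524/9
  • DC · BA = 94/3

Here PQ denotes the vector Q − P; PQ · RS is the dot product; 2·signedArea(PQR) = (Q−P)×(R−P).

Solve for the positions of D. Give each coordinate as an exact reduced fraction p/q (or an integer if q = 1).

D = (8/3, -14/3)

1. D_x = 8/3  [2·signedArea(DCA) = 0 ∩ DC · BA = 94/3]
2. D_y = -14/3  [2·signedArea(DCA) = 0 ∩ DC · BA = 94/3]
   → D = (8/3, -14/3)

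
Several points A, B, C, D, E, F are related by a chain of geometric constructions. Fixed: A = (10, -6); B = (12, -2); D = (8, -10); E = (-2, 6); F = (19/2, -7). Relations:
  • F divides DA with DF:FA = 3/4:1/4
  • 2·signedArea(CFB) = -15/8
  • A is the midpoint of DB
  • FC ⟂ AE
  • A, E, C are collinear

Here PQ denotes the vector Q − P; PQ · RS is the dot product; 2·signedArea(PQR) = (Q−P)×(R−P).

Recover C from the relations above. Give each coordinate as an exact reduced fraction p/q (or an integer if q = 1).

1. C_x = 41/4  [A, E, C are collinear ∩ FC ⟂ AE]
2. C_y = -25/4  [A, E, C are collinear ∩ FC ⟂ AE]
   → C = (41/4, -25/4)

C = (41/4, -25/4)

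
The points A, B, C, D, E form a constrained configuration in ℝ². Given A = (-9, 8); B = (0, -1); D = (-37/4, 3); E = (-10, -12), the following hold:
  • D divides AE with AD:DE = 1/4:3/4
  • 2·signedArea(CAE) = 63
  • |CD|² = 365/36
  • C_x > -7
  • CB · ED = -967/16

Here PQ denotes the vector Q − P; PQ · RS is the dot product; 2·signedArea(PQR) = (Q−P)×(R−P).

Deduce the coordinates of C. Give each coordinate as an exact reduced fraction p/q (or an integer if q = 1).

C = (-73/12, 10/3)

1. C_x = -73/12  [CB · ED = -967/16 ∩ 2·signedArea(CAE) = 63]
2. C_y = 10/3  [CB · ED = -967/16 ∩ 2·signedArea(CAE) = 63]
   → C = (-73/12, 10/3)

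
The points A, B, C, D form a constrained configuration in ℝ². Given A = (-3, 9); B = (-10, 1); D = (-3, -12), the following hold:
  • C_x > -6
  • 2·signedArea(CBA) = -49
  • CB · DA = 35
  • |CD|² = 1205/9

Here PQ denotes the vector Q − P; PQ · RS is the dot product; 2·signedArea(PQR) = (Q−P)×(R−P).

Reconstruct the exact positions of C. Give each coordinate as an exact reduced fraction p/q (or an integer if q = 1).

1. C_x = -16/3  [CB · DA = 35 ∩ 2·signedArea(CBA) = -49]
2. C_y = -2/3  [CB · DA = 35 ∩ 2·signedArea(CBA) = -49]
   → C = (-16/3, -2/3)

C = (-16/3, -2/3)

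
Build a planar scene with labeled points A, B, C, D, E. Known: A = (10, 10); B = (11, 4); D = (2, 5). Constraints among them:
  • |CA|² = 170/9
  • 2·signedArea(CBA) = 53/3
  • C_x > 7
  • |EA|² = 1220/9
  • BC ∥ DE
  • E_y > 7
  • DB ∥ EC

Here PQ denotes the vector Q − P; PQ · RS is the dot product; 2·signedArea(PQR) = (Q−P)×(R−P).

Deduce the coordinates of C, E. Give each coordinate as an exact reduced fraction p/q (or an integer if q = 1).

C = (23/3, 19/3)
E = (-4/3, 22/3)

1. C_x = 23/3  [line -6·x + -1·y + 157/3 = 0 ∩ |CA|² = 170/9]
2. C_y = 19/3  [line -6·x + -1·y + 157/3 = 0 ∩ |CA|² = 170/9]
   → C = (23/3, 19/3)
3. E_x = -4/3  [DB ∥ EC ∩ BC ∥ DE]
4. E_y = 22/3  [DB ∥ EC ∩ BC ∥ DE]
   → E = (-4/3, 22/3)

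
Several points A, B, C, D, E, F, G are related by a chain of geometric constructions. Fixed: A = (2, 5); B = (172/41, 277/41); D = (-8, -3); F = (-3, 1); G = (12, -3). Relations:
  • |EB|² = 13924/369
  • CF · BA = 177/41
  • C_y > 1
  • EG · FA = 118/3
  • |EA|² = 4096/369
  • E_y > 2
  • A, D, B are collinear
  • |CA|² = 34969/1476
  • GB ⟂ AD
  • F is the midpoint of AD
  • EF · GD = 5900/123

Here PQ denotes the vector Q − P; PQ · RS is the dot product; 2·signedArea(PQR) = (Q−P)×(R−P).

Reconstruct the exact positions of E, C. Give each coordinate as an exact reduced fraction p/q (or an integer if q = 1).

1. E_x = -74/123  [EF · GD = 5900/123 ∩ EG · FA = 118/3]
2. E_y = 359/123  [EF · GD = 5900/123 ∩ EG · FA = 118/3]
   → E = (-74/123, 359/123)
3. C_x = -443/246  [line 90/41·x + 72/41·y + 21/41 = 0 ∩ |CA|² = 34969/1476]
4. C_y = 241/123  [line 90/41·x + 72/41·y + 21/41 = 0 ∩ |CA|² = 34969/1476]
   → C = (-443/246, 241/123)

C = (-443/246, 241/123)
E = (-74/123, 359/123)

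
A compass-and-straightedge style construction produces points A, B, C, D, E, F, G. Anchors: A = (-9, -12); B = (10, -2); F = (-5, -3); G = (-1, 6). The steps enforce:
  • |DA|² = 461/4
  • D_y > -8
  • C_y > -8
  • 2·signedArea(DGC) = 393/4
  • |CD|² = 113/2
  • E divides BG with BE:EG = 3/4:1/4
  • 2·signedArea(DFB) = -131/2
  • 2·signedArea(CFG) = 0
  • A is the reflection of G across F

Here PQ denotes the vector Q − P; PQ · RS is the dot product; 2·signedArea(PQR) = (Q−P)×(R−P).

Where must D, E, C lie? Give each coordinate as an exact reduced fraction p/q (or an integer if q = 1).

C = (-7, -15/2)
D = (1/2, -7)
E = (7/4, 4)

1. D_x = 1/2  [line -1·x + 15·y + 211/2 = 0 ∩ |DA|² = 461/4]
2. D_y = -7  [line -1·x + 15·y + 211/2 = 0 ∩ |DA|² = 461/4]
   → D = (1/2, -7)
3. E_x = 7/4  [E divides BG with BE:EG = 3/4:1/4]
4. E_y = 4  [E divides BG with BE:EG = 3/4:1/4]
   → E = (7/4, 4)
5. C_x = -7  [2·signedArea(DGC) = 393/4 ∩ 2·signedArea(CFG) = 0]
6. C_y = -15/2  [2·signedArea(DGC) = 393/4 ∩ 2·signedArea(CFG) = 0]
   → C = (-7, -15/2)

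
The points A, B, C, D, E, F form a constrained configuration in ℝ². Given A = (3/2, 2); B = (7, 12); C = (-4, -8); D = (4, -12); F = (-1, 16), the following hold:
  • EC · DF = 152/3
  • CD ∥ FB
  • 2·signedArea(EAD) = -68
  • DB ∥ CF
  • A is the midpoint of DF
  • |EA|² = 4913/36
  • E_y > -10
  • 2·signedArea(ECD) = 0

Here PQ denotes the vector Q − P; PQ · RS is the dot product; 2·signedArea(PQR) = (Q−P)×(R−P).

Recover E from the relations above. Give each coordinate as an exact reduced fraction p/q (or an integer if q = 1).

E = (-4/3, -28/3)

1. E_x = -4/3  [2·signedArea(ECD) = 0 ∩ EC · DF = 152/3]
2. E_y = -28/3  [2·signedArea(ECD) = 0 ∩ EC · DF = 152/3]
   → E = (-4/3, -28/3)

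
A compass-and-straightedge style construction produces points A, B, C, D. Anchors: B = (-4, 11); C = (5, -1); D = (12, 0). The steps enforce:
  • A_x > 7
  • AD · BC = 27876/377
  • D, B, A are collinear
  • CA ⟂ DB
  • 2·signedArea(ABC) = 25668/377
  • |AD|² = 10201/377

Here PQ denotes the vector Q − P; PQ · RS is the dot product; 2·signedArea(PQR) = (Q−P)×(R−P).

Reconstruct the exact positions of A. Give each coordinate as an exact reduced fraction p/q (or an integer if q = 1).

1. A_x = 2908/377  [D, B, A are collinear ∩ CA ⟂ DB]
2. A_y = 1111/377  [D, B, A are collinear ∩ CA ⟂ DB]
   → A = (2908/377, 1111/377)

A = (2908/377, 1111/377)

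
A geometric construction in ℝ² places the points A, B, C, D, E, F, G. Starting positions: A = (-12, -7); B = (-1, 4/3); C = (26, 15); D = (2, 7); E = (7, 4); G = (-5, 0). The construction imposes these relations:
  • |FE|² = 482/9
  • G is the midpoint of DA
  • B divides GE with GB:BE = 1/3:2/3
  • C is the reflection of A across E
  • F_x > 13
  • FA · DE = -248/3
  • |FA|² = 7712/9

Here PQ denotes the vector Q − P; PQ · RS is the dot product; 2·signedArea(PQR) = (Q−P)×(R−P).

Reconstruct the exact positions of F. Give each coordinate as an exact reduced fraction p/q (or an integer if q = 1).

F = (40/3, 23/3)

1. F_x = 40/3  [line -5·x + 3·y + 131/3 = 0 ∩ |FE|² = 482/9]
2. F_y = 23/3  [line -5·x + 3·y + 131/3 = 0 ∩ |FE|² = 482/9]
   → F = (40/3, 23/3)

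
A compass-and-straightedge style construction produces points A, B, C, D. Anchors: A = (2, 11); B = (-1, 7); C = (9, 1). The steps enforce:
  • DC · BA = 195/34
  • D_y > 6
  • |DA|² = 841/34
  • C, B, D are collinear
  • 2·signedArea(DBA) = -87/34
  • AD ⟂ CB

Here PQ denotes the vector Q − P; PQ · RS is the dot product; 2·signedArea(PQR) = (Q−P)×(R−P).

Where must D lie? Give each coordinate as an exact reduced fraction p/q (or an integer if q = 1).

D = (-19/34, 229/34)

1. D_x = -19/34  [C, B, D are collinear ∩ AD ⟂ CB]
2. D_y = 229/34  [C, B, D are collinear ∩ AD ⟂ CB]
   → D = (-19/34, 229/34)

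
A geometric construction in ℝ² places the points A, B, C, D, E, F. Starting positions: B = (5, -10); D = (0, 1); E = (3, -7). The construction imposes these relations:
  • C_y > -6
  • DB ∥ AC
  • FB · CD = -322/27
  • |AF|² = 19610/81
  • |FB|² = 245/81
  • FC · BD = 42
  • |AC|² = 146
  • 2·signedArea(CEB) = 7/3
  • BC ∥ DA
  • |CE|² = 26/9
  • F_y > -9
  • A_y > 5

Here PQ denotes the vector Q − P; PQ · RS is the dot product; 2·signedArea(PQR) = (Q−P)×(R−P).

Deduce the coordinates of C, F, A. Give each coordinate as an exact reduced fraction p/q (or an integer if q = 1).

1. C_x = 8/3  [line 3·x + 2·y + 8/3 = 0 ∩ |CE|² = 26/9]
2. C_y = -16/3  [line 3·x + 2·y + 8/3 = 0 ∩ |CE|² = 26/9]
   → C = (8/3, -16/3)
3. F_x = 38/9  [FB · CD = -322/27 ∩ FC · BD = 42]
4. F_y = -76/9  [FB · CD = -322/27 ∩ FC · BD = 42]
   → F = (38/9, -76/9)
5. A_x = -7/3  [DB ∥ AC ∩ BC ∥ DA]
6. A_y = 17/3  [DB ∥ AC ∩ BC ∥ DA]
   → A = (-7/3, 17/3)

A = (-7/3, 17/3)
C = (8/3, -16/3)
F = (38/9, -76/9)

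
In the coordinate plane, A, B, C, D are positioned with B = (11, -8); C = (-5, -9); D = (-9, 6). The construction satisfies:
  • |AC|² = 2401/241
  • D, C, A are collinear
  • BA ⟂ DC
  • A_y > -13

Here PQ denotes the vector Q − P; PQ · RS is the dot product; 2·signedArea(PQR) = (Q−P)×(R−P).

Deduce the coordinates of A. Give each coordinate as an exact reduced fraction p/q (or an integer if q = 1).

A = (-1009/241, -2904/241)

1. A_x = -1009/241  [D, C, A are collinear ∩ BA ⟂ DC]
2. A_y = -2904/241  [D, C, A are collinear ∩ BA ⟂ DC]
   → A = (-1009/241, -2904/241)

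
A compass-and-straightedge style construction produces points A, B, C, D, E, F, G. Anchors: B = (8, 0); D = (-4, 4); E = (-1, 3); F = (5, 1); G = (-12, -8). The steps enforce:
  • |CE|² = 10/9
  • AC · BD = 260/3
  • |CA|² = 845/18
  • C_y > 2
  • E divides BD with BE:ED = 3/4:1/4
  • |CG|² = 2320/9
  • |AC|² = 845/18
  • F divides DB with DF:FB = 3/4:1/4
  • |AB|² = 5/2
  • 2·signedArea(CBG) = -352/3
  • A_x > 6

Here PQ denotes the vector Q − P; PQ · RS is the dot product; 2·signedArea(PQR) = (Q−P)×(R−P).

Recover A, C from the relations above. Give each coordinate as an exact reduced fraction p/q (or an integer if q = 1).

A = (13/2, 1/2)
C = (0, 8/3)

1. C_x = 0  [line 8·x + -20·y + 160/3 = 0 ∩ |CG|² = 2320/9]
2. C_y = 8/3  [line 8·x + -20·y + 160/3 = 0 ∩ |CG|² = 2320/9]
   → C = (0, 8/3)
3. A_x = 13/2  [line 12·x + -4·y + -76 = 0 ∩ |AC|² = 845/18]
4. A_y = 1/2  [line 12·x + -4·y + -76 = 0 ∩ |AC|² = 845/18]
   → A = (13/2, 1/2)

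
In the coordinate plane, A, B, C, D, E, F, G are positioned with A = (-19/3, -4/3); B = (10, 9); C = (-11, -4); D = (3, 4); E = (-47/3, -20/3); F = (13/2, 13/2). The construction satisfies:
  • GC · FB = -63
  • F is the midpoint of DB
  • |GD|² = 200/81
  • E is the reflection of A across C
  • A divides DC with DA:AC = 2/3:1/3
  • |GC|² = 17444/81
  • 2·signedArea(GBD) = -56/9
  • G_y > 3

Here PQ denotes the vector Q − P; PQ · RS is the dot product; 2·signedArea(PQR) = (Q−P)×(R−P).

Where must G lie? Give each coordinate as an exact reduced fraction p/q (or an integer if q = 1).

1. G_x = 13/9  [GC · FB = -63 ∩ 2·signedArea(GBD) = -56/9]
2. G_y = 34/9  [GC · FB = -63 ∩ 2·signedArea(GBD) = -56/9]
   → G = (13/9, 34/9)

G = (13/9, 34/9)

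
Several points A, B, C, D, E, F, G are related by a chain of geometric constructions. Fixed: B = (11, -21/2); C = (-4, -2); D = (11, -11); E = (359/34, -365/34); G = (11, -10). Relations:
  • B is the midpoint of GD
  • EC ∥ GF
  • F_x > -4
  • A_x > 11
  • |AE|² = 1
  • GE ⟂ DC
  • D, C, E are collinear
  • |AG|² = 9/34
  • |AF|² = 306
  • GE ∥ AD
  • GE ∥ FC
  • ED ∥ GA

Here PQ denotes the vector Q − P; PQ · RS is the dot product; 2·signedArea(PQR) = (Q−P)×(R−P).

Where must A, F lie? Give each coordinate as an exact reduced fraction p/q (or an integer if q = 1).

A = (389/34, -349/34)
F = (-121/34, -43/34)

1. A_x = 389/34  [GE ∥ AD ∩ ED ∥ GA]
2. A_y = -349/34  [GE ∥ AD ∩ ED ∥ GA]
   → A = (389/34, -349/34)
3. F_x = -121/34  [GE ∥ FC ∩ EC ∥ GF]
4. F_y = -43/34  [GE ∥ FC ∩ EC ∥ GF]
   → F = (-121/34, -43/34)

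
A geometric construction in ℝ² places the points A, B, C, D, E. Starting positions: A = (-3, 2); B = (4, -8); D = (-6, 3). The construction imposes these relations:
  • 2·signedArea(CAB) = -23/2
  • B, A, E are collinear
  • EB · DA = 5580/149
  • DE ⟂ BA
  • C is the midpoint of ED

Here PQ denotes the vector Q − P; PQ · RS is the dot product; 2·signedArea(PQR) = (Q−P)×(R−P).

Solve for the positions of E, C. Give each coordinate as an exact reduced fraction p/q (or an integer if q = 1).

C = (-779/149, 1055/298)
E = (-664/149, 608/149)

1. E_x = -664/149  [B, A, E are collinear ∩ DE ⟂ BA]
2. E_y = 608/149  [B, A, E are collinear ∩ DE ⟂ BA]
   → E = (-664/149, 608/149)
3. C_x = -779/149  [C is the midpoint of ED]
4. C_y = 1055/298  [C is the midpoint of ED]
   → C = (-779/149, 1055/298)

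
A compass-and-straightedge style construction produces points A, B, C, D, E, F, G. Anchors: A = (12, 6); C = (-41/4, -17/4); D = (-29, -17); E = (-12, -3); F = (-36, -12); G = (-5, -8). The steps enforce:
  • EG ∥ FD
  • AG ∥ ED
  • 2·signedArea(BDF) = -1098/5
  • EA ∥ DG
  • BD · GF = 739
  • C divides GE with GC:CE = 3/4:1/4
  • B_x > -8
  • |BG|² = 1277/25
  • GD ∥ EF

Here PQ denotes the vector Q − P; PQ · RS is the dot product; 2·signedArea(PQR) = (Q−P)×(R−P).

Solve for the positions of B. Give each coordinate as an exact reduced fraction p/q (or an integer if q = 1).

1. B_x = -36/5  [2·signedArea(BDF) = -1098/5 ∩ BD · GF = 739]
2. B_y = -6/5  [2·signedArea(BDF) = -1098/5 ∩ BD · GF = 739]
   → B = (-36/5, -6/5)

B = (-36/5, -6/5)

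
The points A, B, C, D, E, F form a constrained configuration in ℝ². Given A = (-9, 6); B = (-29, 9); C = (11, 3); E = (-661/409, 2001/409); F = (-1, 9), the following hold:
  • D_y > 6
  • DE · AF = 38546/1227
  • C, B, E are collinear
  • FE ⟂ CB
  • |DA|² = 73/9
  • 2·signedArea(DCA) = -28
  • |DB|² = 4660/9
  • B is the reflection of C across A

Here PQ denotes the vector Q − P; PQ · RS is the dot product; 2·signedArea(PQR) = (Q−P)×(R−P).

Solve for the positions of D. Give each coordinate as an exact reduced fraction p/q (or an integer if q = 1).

D = (-19/3, 7)

1. D_x = -19/3  [2·signedArea(DCA) = -28 ∩ DE · AF = 38546/1227]
2. D_y = 7  [2·signedArea(DCA) = -28 ∩ DE · AF = 38546/1227]
   → D = (-19/3, 7)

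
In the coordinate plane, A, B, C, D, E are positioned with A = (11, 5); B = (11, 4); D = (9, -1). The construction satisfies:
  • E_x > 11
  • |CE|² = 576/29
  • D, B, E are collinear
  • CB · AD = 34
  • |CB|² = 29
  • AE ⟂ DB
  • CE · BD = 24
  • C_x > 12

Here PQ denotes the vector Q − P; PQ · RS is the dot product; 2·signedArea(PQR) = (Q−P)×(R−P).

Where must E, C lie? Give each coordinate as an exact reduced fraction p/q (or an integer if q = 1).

C = (13, 9)
E = (329/29, 141/29)

1. E_x = 329/29  [D, B, E are collinear ∩ AE ⟂ DB]
2. E_y = 141/29  [D, B, E are collinear ∩ AE ⟂ DB]
   → E = (329/29, 141/29)
3. C_x = 13  [CB · AD = 34 ∩ CE · BD = 24]
4. C_y = 9  [CB · AD = 34 ∩ CE · BD = 24]
   → C = (13, 9)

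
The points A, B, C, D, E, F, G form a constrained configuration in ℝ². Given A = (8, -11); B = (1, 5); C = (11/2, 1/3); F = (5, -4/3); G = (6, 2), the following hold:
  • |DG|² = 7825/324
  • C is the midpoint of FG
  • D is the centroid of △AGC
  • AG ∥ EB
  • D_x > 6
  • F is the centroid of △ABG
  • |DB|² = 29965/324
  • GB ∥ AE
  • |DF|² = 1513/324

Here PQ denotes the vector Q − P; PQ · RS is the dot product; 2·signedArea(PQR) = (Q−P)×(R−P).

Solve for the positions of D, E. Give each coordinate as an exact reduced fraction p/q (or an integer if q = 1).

D = (13/2, -26/9)
E = (3, -8)

1. D_x = 13/2  [D is the centroid of △AGC]
2. D_y = -26/9  [D is the centroid of △AGC]
   → D = (13/2, -26/9)
3. E_x = 3  [AG ∥ EB ∩ GB ∥ AE]
4. E_y = -8  [AG ∥ EB ∩ GB ∥ AE]
   → E = (3, -8)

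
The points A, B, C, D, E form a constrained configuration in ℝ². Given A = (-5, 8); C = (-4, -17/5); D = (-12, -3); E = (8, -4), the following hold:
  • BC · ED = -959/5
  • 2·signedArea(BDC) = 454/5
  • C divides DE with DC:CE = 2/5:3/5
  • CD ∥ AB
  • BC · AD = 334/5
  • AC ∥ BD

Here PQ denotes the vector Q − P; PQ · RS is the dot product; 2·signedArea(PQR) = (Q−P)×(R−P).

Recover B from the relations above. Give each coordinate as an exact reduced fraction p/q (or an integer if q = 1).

B = (-13, 42/5)

1. B_x = -13  [AC ∥ BD ∩ CD ∥ AB]
2. B_y = 42/5  [AC ∥ BD ∩ CD ∥ AB]
   → B = (-13, 42/5)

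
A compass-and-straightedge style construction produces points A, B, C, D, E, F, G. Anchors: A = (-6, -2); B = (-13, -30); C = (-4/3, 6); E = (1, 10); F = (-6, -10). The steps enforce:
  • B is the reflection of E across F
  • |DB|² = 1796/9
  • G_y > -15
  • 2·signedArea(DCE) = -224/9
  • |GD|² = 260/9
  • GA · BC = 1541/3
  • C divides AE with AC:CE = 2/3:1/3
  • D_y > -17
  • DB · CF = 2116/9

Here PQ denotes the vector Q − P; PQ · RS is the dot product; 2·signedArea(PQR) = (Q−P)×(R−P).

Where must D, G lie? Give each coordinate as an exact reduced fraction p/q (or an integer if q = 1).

1. D_x = -25/3  [DB · CF = 2116/9 ∩ 2·signedArea(DCE) = -224/9]
2. D_y = -50/3  [DB · CF = 2116/9 ∩ 2·signedArea(DCE) = -224/9]
   → D = (-25/3, -50/3)
3. G_x = -13  [line -35/3·x + -36·y + -1967/3 = 0 ∩ |GD|² = 260/9]
4. G_y = -14  [line -35/3·x + -36·y + -1967/3 = 0 ∩ |GD|² = 260/9]
   → G = (-13, -14)

D = (-25/3, -50/3)
G = (-13, -14)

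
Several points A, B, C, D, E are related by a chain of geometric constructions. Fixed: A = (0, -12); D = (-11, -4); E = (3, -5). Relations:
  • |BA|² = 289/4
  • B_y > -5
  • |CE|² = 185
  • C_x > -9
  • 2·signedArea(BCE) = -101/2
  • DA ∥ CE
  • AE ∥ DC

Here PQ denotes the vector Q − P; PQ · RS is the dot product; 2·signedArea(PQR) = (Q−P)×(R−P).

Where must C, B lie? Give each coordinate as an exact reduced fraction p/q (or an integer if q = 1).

B = (-4, -9/2)
C = (-8, 3)

1. C_x = -8  [DA ∥ CE ∩ AE ∥ DC]
2. C_y = 3  [DA ∥ CE ∩ AE ∥ DC]
   → C = (-8, 3)
3. B_x = -4  [line 8·x + 11·y + 163/2 = 0 ∩ |BA|² = 289/4]
4. B_y = -9/2  [line 8·x + 11·y + 163/2 = 0 ∩ |BA|² = 289/4]
   → B = (-4, -9/2)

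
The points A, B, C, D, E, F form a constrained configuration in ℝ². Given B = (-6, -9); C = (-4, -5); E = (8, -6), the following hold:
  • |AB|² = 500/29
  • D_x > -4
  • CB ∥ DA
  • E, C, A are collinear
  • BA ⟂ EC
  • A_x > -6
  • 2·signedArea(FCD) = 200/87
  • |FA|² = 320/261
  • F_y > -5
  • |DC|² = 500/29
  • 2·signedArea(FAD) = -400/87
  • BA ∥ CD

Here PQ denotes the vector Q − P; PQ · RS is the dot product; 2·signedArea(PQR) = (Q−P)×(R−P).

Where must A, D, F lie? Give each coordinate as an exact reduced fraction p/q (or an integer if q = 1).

A = (-164/29, -141/29)
D = (-106/29, -25/29)
F = (-132/29, -431/87)

1. A_x = -164/29  [E, C, A are collinear ∩ BA ⟂ EC]
2. A_y = -141/29  [E, C, A are collinear ∩ BA ⟂ EC]
   → A = (-164/29, -141/29)
3. D_x = -106/29  [CB ∥ DA ∩ BA ∥ CD]
4. D_y = -25/29  [CB ∥ DA ∩ BA ∥ CD]
   → D = (-106/29, -25/29)
5. F_x = -132/29  [2·signedArea(FAD) = -400/87 ∩ 2·signedArea(FCD) = 200/87]
6. F_y = -431/87  [2·signedArea(FAD) = -400/87 ∩ 2·signedArea(FCD) = 200/87]
   → F = (-132/29, -431/87)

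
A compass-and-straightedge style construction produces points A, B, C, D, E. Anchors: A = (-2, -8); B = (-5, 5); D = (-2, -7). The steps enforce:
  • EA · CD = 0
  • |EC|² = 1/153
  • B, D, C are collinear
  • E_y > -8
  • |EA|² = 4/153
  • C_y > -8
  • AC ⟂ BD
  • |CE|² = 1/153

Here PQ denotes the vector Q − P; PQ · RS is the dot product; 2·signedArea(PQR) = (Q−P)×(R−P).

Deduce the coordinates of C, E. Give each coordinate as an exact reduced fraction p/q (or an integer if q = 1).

1. C_x = -30/17  [B, D, C are collinear ∩ AC ⟂ BD]
2. C_y = -135/17  [B, D, C are collinear ∩ AC ⟂ BD]
   → C = (-30/17, -135/17)
3. E_x = -94/51  [line 4/17·x + -16/17·y + -120/17 = 0 ∩ |EA|² = 4/153]
4. E_y = -406/51  [line 4/17·x + -16/17·y + -120/17 = 0 ∩ |EA|² = 4/153]
   → E = (-94/51, -406/51)

C = (-30/17, -135/17)
E = (-94/51, -406/51)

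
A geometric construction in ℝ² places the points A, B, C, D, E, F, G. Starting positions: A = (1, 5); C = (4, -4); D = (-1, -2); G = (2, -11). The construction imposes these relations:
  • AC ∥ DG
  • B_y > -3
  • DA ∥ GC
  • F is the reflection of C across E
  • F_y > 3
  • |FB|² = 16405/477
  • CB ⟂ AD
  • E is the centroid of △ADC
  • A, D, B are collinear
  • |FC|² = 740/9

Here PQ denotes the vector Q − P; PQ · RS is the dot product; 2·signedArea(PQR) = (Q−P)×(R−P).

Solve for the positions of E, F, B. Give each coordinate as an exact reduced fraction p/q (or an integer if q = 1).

1. E_x = 4/3  [E is the centroid of △ADC]
2. E_y = -1/3  [E is the centroid of △ADC]
   → E = (4/3, -1/3)
3. F_x = -4/3  [F is the reflection of C across E]
4. F_y = 10/3  [F is the reflection of C across E]
   → F = (-4/3, 10/3)
5. B_x = -61/53  [A, D, B are collinear ∩ CB ⟂ AD]
6. B_y = -134/53  [A, D, B are collinear ∩ CB ⟂ AD]
   → B = (-61/53, -134/53)

B = (-61/53, -134/53)
E = (4/3, -1/3)
F = (-4/3, 10/3)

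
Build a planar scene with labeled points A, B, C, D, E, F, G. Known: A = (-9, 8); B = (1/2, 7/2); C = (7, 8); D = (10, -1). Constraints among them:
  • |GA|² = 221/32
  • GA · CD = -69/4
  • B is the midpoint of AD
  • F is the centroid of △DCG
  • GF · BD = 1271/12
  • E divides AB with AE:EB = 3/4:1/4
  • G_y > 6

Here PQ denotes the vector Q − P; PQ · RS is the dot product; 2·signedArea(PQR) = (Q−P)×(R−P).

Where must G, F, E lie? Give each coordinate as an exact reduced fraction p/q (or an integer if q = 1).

E = (-15/8, 37/8)
F = (83/24, 37/8)
G = (-53/8, 55/8)

1. G_x = -53/8  [line -3·x + 9·y + -327/4 = 0 ∩ |GA|² = 221/32]
2. G_y = 55/8  [line -3·x + 9·y + -327/4 = 0 ∩ |GA|² = 221/32]
   → G = (-53/8, 55/8)
3. F_x = 83/24  [GF · BD = 1271/12 ∩ F is the centroid of △DCG]
4. F_y = 37/8  [GF · BD = 1271/12 ∩ F is the centroid of △DCG]
   → F = (83/24, 37/8)
5. E_x = -15/8  [E divides AB with AE:EB = 3/4:1/4]
6. E_y = 37/8  [E divides AB with AE:EB = 3/4:1/4]
   → E = (-15/8, 37/8)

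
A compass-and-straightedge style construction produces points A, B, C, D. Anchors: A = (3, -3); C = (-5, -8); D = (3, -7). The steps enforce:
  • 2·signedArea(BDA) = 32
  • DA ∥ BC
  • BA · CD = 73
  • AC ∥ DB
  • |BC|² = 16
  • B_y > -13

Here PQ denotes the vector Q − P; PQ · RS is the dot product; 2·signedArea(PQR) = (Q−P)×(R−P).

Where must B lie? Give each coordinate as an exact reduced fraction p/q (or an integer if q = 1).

1. B_x = -5  [DA ∥ BC ∩ AC ∥ DB]
2. B_y = -12  [DA ∥ BC ∩ AC ∥ DB]
   → B = (-5, -12)

B = (-5, -12)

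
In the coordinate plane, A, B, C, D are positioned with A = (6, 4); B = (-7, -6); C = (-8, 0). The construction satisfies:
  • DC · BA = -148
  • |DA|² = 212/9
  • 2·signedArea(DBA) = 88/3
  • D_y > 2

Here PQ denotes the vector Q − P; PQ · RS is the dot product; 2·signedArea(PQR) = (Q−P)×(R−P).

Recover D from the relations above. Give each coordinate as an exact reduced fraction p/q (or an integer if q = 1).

D = (4/3, 8/3)

1. D_x = 4/3  [DC · BA = -148 ∩ 2·signedArea(DBA) = 88/3]
2. D_y = 8/3  [DC · BA = -148 ∩ 2·signedArea(DBA) = 88/3]
   → D = (4/3, 8/3)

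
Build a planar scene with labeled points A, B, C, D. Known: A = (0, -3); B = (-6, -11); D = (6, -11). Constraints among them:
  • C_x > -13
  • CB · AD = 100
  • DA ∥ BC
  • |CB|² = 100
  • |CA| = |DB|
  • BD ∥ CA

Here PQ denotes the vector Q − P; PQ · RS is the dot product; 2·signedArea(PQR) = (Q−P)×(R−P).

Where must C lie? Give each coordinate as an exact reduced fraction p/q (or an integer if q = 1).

1. C_x = -12  [BD ∥ CA ∩ DA ∥ BC]
2. C_y = -3  [BD ∥ CA ∩ DA ∥ BC]
   → C = (-12, -3)

C = (-12, -3)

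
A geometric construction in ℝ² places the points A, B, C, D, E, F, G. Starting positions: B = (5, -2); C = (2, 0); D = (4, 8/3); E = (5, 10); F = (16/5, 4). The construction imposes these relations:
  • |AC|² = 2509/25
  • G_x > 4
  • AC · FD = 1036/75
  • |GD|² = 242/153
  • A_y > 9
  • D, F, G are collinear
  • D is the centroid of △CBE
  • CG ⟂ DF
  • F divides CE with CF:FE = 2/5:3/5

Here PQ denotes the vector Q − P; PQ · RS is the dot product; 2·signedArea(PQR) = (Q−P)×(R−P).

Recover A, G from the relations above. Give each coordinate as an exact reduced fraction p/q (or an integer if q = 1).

1. A_x = 7/5  [line -4/5·x + 4/3·y + -916/75 = 0 ∩ |AC|² = 2509/25]
2. A_y = 10  [line -4/5·x + 4/3·y + -916/75 = 0 ∩ |AC|² = 2509/25]
   → A = (7/5, 10)
3. G_x = 79/17  [D, F, G are collinear ∩ CG ⟂ DF]
4. G_y = 27/17  [D, F, G are collinear ∩ CG ⟂ DF]
   → G = (79/17, 27/17)

A = (7/5, 10)
G = (79/17, 27/17)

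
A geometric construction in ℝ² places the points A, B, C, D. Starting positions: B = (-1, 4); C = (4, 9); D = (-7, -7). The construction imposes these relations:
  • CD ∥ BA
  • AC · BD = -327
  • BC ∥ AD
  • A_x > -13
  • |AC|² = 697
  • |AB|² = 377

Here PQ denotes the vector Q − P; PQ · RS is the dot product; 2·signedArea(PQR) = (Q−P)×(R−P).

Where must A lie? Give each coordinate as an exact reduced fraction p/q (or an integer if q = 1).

A = (-12, -12)

1. A_x = -12  [BC ∥ AD ∩ CD ∥ BA]
2. A_y = -12  [BC ∥ AD ∩ CD ∥ BA]
   → A = (-12, -12)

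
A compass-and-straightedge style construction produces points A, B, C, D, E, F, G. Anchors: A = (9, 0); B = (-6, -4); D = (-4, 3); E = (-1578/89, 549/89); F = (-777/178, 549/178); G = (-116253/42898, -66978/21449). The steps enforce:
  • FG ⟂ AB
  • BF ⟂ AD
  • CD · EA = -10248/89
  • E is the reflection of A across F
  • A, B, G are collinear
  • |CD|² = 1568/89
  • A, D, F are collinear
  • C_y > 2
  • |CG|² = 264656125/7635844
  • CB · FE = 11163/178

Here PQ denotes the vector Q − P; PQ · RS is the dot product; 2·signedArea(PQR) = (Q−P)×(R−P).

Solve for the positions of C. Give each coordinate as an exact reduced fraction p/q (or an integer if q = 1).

C = (8/89, 183/89)

1. C_x = 8/89  [line -2379/89·x + 549/89·y + -915/89 = 0 ∩ |CG|² = 264656125/7635844]
2. C_y = 183/89  [line -2379/89·x + 549/89·y + -915/89 = 0 ∩ |CG|² = 264656125/7635844]
   → C = (8/89, 183/89)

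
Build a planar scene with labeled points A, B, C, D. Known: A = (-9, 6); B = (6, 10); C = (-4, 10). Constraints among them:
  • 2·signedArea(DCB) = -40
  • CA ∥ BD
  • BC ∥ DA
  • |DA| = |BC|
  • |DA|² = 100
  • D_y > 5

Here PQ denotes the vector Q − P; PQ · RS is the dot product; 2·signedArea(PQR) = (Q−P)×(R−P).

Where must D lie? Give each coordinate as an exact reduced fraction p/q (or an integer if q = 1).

D = (1, 6)

1. D_x = 1  [BC ∥ DA ∩ CA ∥ BD]
2. D_y = 6  [BC ∥ DA ∩ CA ∥ BD]
   → D = (1, 6)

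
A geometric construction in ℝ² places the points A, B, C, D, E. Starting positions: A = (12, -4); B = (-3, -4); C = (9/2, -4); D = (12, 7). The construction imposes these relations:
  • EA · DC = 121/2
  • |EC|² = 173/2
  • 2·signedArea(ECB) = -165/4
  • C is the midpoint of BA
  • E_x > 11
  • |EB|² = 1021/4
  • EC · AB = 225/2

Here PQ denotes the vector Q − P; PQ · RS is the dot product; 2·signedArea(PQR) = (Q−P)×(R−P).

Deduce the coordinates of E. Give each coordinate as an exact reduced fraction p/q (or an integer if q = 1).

1. E_x = 12  [EC · AB = 225/2 ∩ EA · DC = 121/2]
2. E_y = 3/2  [EC · AB = 225/2 ∩ EA · DC = 121/2]
   → E = (12, 3/2)

E = (12, 3/2)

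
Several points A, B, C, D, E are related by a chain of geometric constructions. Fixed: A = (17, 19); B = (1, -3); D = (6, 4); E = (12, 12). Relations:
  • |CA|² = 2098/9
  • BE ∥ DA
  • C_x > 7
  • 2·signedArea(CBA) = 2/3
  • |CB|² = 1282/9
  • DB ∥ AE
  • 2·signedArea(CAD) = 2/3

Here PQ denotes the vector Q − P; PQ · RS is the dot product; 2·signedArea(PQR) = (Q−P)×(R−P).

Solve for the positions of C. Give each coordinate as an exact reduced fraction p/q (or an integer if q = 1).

C = (8, 20/3)

1. C_x = 8  [2·signedArea(CAD) = 2/3 ∩ 2·signedArea(CBA) = 2/3]
2. C_y = 20/3  [2·signedArea(CAD) = 2/3 ∩ 2·signedArea(CBA) = 2/3]
   → C = (8, 20/3)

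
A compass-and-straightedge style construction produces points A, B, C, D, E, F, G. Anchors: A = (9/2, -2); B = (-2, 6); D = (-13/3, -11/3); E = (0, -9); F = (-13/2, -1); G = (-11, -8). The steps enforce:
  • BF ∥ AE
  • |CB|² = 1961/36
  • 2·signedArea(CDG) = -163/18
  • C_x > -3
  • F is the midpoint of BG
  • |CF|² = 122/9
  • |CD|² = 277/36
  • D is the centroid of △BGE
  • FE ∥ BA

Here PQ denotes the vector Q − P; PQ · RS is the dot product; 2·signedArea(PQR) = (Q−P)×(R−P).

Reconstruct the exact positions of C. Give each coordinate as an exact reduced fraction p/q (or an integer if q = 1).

C = (-17/6, -4/3)

1. C_x = -17/6  [line 13/3·x + -20/3·y + 61/18 = 0 ∩ |CD|² = 277/36]
2. C_y = -4/3  [line 13/3·x + -20/3·y + 61/18 = 0 ∩ |CD|² = 277/36]
   → C = (-17/6, -4/3)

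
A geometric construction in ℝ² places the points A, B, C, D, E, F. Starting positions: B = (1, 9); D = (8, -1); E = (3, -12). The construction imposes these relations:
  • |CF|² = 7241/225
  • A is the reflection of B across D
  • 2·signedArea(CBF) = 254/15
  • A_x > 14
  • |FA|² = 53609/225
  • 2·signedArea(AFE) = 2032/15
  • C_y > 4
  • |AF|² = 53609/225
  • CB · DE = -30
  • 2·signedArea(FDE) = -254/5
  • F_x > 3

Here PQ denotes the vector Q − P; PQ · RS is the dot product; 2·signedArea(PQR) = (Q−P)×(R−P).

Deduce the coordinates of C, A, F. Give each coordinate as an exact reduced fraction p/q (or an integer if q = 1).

1. A_x = 15  [A is the reflection of B across D]
2. A_y = -11  [A is the reflection of B across D]
   → A = (15, -11)
3. F_x = 53/15  [2·signedArea(FDE) = -254/5 ∩ 2·signedArea(AFE) = 2032/15]
4. F_y = -2/3  [2·signedArea(FDE) = -254/5 ∩ 2·signedArea(AFE) = 2032/15]
   → F = (53/15, -2/3)
5. C_x = 19/5  [2·signedArea(CBF) = 254/15 ∩ CB · DE = -30]
6. C_y = 5  [2·signedArea(CBF) = 254/15 ∩ CB · DE = -30]
   → C = (19/5, 5)

A = (15, -11)
C = (19/5, 5)
F = (53/15, -2/3)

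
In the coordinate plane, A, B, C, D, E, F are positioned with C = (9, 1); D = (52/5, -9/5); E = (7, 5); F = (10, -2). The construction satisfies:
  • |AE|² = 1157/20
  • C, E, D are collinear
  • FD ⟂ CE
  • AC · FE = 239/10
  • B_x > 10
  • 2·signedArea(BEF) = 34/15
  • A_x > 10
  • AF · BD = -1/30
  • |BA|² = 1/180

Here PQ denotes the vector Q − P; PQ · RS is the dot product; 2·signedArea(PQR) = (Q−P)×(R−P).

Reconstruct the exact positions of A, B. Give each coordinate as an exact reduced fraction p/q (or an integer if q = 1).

1. A_x = 51/5  [line 3·x + -7·y + -439/10 = 0 ∩ |AE|² = 1157/20]
2. A_y = -19/10  [line 3·x + -7·y + -439/10 = 0 ∩ |AE|² = 1157/20]
   → A = (51/5, -19/10)
3. B_x = 154/15  [2·signedArea(BEF) = 34/15 ∩ AF · BD = -1/30]
4. B_y = -28/15  [2·signedArea(BEF) = 34/15 ∩ AF · BD = -1/30]
   → B = (154/15, -28/15)

A = (51/5, -19/10)
B = (154/15, -28/15)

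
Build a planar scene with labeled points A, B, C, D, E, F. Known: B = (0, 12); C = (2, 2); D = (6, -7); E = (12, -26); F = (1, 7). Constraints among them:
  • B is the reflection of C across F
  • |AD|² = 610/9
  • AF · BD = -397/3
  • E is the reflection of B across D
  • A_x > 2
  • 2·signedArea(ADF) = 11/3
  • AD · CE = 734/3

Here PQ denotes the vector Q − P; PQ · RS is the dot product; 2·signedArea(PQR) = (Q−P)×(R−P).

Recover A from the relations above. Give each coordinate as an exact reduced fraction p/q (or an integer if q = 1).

A = (3, 2/3)

1. A_x = 3  [AD · CE = 734/3 ∩ 2·signedArea(ADF) = 11/3]
2. A_y = 2/3  [AD · CE = 734/3 ∩ 2·signedArea(ADF) = 11/3]
   → A = (3, 2/3)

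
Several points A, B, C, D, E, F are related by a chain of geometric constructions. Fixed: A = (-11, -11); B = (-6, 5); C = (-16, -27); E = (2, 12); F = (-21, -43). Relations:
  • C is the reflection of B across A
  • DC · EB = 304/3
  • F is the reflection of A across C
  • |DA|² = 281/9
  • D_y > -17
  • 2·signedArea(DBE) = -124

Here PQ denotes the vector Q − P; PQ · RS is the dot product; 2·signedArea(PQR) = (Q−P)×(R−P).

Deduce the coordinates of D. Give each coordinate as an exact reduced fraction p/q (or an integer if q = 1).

1. D_x = -38/3  [DC · EB = 304/3 ∩ 2·signedArea(DBE) = -124]
2. D_y = -49/3  [DC · EB = 304/3 ∩ 2·signedArea(DBE) = -124]
   → D = (-38/3, -49/3)

D = (-38/3, -49/3)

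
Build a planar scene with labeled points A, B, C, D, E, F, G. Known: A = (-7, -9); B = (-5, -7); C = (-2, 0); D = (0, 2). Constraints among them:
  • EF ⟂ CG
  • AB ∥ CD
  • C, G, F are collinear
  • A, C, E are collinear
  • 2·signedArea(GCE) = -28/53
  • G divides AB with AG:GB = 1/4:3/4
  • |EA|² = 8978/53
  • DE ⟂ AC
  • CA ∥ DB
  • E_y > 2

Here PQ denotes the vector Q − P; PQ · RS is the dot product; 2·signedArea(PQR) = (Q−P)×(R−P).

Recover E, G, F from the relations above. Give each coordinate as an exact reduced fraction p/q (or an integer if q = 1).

1. E_x = -36/53  [A, C, E are collinear ∩ DE ⟂ AC]
2. E_y = 126/53  [A, C, E are collinear ∩ DE ⟂ AC]
   → E = (-36/53, 126/53)
3. G_x = -13/2  [G divides AB with AG:GB = 1/4:3/4]
4. G_y = -17/2  [G divides AB with AG:GB = 1/4:3/4]
   → G = (-13/2, -17/2)
5. F_x = -7136/9805  [C, G, F are collinear ∩ EF ⟂ CG]
6. F_y = 23562/9805  [C, G, F are collinear ∩ EF ⟂ CG]
   → F = (-7136/9805, 23562/9805)

E = (-36/53, 126/53)
F = (-7136/9805, 23562/9805)
G = (-13/2, -17/2)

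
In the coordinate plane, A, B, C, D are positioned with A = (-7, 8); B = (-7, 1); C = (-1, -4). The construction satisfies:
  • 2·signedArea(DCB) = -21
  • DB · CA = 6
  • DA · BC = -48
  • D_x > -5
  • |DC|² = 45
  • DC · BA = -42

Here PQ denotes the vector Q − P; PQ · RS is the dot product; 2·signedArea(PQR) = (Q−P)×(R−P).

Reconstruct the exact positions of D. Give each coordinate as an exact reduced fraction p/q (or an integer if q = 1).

D = (-4, 2)

1. D_x = -4  [DB · CA = 6 ∩ DA · BC = -48]
2. D_y = 2  [DB · CA = 6 ∩ DA · BC = -48]
   → D = (-4, 2)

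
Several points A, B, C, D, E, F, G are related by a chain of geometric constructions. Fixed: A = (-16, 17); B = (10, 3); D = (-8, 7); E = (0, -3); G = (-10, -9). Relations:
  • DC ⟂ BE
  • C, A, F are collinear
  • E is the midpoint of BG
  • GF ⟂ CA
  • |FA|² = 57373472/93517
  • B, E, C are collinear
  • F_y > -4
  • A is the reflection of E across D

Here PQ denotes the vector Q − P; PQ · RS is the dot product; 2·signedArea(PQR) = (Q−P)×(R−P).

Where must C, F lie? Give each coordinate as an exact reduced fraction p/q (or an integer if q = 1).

1. C_x = -25/17  [B, E, C are collinear ∩ DC ⟂ BE]
2. C_y = -66/17  [B, E, C are collinear ∩ DC ⟂ BE]
   → C = (-25/17, -66/17)
3. F_x = -173340/93517  [C, A, F are collinear ∩ GF ⟂ CA]
4. F_y = -311591/93517  [C, A, F are collinear ∩ GF ⟂ CA]
   → F = (-173340/93517, -311591/93517)

C = (-25/17, -66/17)
F = (-173340/93517, -311591/93517)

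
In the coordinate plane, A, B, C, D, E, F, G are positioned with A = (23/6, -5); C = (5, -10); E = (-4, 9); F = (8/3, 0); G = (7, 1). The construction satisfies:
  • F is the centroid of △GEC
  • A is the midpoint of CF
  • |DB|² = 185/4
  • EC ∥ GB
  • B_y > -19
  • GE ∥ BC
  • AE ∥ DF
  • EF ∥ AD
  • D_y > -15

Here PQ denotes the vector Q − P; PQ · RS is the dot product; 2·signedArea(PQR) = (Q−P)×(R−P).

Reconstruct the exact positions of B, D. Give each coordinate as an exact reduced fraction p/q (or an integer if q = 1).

B = (16, -18)
D = (21/2, -14)

1. B_x = 16  [GE ∥ BC ∩ EC ∥ GB]
2. B_y = -18  [GE ∥ BC ∩ EC ∥ GB]
   → B = (16, -18)
3. D_x = 21/2  [AE ∥ DF ∩ EF ∥ AD]
4. D_y = -14  [AE ∥ DF ∩ EF ∥ AD]
   → D = (21/2, -14)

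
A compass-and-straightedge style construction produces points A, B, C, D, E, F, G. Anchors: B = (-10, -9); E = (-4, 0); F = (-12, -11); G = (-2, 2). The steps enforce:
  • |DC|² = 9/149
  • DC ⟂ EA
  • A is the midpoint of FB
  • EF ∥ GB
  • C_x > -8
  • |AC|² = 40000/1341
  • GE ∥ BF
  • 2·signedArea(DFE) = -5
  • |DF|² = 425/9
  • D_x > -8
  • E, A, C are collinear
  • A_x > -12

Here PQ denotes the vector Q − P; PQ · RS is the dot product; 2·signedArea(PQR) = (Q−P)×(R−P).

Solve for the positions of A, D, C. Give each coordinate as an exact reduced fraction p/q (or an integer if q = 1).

1. A_x = -11  [A is the midpoint of FB]
2. A_y = -10  [A is the midpoint of FB]
   → A = (-11, -10)
3. D_x = -23/3  [line -11·x + 8·y + -39 = 0 ∩ |DF|² = 425/9]
4. D_y = -17/3  [line -11·x + 8·y + -39 = 0 ∩ |DF|² = 425/9]
   → D = (-23/3, -17/3)
5. C_x = -3517/447  [E, A, C are collinear ∩ DC ⟂ EA]
6. C_y = -2470/447  [E, A, C are collinear ∩ DC ⟂ EA]
   → C = (-3517/447, -2470/447)

A = (-11, -10)
C = (-3517/447, -2470/447)
D = (-23/3, -17/3)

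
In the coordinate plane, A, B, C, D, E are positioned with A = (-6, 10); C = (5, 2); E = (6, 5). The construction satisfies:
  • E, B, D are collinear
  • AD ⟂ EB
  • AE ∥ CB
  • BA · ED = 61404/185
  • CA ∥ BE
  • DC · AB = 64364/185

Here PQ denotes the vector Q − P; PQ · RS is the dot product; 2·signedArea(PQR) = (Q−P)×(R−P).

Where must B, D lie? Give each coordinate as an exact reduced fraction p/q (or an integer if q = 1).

B = (17, -3)
D = (-782/185, 2301/185)

1. B_x = 17  [CA ∥ BE ∩ AE ∥ CB]
2. B_y = -3  [CA ∥ BE ∩ AE ∥ CB]
   → B = (17, -3)
3. D_x = -782/185  [E, B, D are collinear ∩ AD ⟂ EB]
4. D_y = 2301/185  [E, B, D are collinear ∩ AD ⟂ EB]
   → D = (-782/185, 2301/185)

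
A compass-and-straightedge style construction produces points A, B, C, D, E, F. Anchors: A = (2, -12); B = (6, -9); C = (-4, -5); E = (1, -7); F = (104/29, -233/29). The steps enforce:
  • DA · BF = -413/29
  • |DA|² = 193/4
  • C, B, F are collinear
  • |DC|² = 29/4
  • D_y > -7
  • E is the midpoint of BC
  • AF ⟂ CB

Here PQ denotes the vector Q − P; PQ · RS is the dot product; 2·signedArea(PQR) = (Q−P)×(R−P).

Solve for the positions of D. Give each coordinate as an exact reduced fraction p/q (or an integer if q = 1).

1. D_x = -3/2  [line 70/29·x + -28/29·y + -63/29 = 0 ∩ |DA|² = 193/4]
2. D_y = -6  [line 70/29·x + -28/29·y + -63/29 = 0 ∩ |DA|² = 193/4]
   → D = (-3/2, -6)

D = (-3/2, -6)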